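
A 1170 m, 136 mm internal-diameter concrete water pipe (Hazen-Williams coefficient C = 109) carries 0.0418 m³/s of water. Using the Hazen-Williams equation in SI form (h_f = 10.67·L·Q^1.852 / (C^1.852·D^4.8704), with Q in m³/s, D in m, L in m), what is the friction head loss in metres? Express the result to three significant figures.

h_f ≈ 97.6 m

h_f = 10.67·1170·0.0418^1.852 / (109^1.852·0.136^4.8704) = 97.60 m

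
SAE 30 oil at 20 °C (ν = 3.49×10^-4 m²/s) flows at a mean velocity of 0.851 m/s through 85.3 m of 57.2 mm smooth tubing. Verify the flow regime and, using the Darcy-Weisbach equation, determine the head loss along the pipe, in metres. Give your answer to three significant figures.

h_f ≈ 25.3 m

Re = VD/ν = 0.851·0.05720/3.49×10^-4 = 139 → laminar (Re < 2300)
f = 64/Re = 0.4589
h_f = f(L/D)V²/(2g) = 0.4589·(85.3/0.05720)·0.851²/(2·9.81) = 25.26 m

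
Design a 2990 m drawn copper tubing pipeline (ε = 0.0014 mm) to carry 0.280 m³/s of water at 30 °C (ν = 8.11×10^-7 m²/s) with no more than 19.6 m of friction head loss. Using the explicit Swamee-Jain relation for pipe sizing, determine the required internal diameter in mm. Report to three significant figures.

Swamee-Jain (Type III): D = 0.66·[ε^1.25·(LQ²/(gh_f))^4.75 + ν·Q^9.4·(L/(gh_f))^5.2]^0.04
LQ²/(gh_f) = 1.219; L/(gh_f) = 15.55
Term 1 = ε^1.25·(…)^4.75 = 1.23×10^-7; Term 2 = ν·Q^9.4·(…)^5.2 = 8.12×10^-6
D = 0.66·(1.23×10^-7 + 8.12×10^-6)^0.04 = 0.4132 m = 413 mm
Check: V = 2.09 m/s, Re = 1.06×10^6, f = 0.01158, h_f = 18.6 m ≈ 19.6 m ✓

D ≈ 413 mm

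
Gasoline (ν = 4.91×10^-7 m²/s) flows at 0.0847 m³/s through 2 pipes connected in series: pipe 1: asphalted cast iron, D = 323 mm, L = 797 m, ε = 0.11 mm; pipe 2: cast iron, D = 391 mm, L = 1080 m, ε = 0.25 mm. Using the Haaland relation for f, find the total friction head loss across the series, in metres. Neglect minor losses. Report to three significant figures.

H ≈ 3.46 m

Pipe 1: V = 1.034 m/s, Re = 6.80×10^5, ε/D = 3.41×10^-4, f = 0.01621, h_1 = f(L/D)V²/2g = 2.178 m
Pipe 2: V = 0.7054 m/s, Re = 5.62×10^5, ε/D = 6.39×10^-4, f = 0.01834, h_2 = f(L/D)V²/2g = 1.284 m
Series → Q common, losses add: H = Σh = 3.462 m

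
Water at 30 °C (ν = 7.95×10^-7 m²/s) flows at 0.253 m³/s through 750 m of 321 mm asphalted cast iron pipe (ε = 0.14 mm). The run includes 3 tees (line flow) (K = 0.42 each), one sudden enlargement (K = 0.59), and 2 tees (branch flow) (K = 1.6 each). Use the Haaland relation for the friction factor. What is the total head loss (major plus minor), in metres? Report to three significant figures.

H_L ≈ 21.9 m

V = 4Q/(πD²) = 3.126 m/s; V²/2g = 0.4981 m
Re = 1.26×10^6, ε/D = 4.36×10^-4 → f = 0.01662 (Haaland)
Major: h_f = f(L/D)·V²/2g = 0.01662·2336·0.4981 = 19.34 m
Minor: ΣK = 5.05; h_m = ΣK·V²/2g = 2.516 m
Total H_L = 19.34 + 2.516 = 21.86 m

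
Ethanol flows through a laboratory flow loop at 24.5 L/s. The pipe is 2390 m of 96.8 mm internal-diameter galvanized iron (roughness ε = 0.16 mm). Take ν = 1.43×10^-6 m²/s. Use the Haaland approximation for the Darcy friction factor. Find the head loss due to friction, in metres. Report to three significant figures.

V = 4Q/(πD²) = 4·0.0245/(π·0.0968²) = 3.329 m/s
Re = VD/ν = 3.329·0.0968/1.43×10^-6 = 2.25×10^5 → turbulent
ε/D = 0.16/96.8 = 0.00165
Haaland: f = 0.02312
h_f = f(L/D)V²/(2g) = 0.02312·(2390/0.0968)·3.329²/(2·9.81) = 322.4 m

h_f ≈ 322 m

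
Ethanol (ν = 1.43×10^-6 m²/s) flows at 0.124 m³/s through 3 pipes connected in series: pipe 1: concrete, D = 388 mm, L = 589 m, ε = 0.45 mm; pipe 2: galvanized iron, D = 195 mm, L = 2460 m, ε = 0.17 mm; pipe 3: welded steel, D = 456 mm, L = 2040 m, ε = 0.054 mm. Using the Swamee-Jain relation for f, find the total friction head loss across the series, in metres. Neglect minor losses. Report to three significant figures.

H ≈ 222 m

Pipe 1: V = 1.049 m/s, Re = 2.85×10^5, ε/D = 0.00116, f = 0.02143, h_1 = f(L/D)V²/2g = 1.824 m
Pipe 2: V = 4.152 m/s, Re = 5.66×10^5, ε/D = 8.72×10^-4, f = 0.01970, h_2 = f(L/D)V²/2g = 218.3 m
Pipe 3: V = 0.7593 m/s, Re = 2.42×10^5, ε/D = 1.18×10^-4, f = 0.01608, h_3 = f(L/D)V²/2g = 2.113 m
Series → Q common, losses add: H = Σh = 222.3 m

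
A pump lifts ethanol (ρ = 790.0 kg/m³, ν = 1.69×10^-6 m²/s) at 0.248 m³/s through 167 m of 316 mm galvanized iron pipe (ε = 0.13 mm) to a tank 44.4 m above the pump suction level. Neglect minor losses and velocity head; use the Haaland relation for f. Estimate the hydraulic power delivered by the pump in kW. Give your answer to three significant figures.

P_hyd ≈ 94.1 kW

V = 4Q/(πD²) = 3.162 m/s; Re = 5.91×10^5; ε/D = 4.11×10^-4; f = 0.01685
h_f = f(L/D)V²/2g = 4.539 m
Total head H = z + h_f = 44.4 + 4.539 = 48.94 m
P_hyd = ρgQH = 790.0·9.81·0.248·48.94 = 94.06 kW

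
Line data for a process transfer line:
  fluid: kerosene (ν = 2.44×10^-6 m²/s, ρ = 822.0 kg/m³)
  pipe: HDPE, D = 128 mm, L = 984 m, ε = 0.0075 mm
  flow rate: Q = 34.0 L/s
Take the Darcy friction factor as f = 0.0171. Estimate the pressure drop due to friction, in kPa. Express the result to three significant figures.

V = 4Q/(πD²) = 4·0.0340/(π·0.128²) = 2.642 m/s
h_f = f(L/D)V²/(2g) = 0.01710·(984/0.128)·2.642²/(2·9.81) = 46.78 m
Δp = ρg·h_f = 822.0·9.81·46.78 = 377.2 kPa

Δp ≈ 377 kPa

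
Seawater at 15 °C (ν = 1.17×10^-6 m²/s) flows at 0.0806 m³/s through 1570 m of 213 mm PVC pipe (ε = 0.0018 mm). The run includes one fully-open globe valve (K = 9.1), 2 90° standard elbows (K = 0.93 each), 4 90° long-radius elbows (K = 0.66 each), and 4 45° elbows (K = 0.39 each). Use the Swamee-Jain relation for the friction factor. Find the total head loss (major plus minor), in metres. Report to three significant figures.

H_L ≈ 30.2 m

V = 4Q/(πD²) = 2.262 m/s; V²/2g = 0.2608 m
Re = 4.12×10^5, ε/D = 8.45×10^-6 → f = 0.01368 (Swamee-Jain)
Major: h_f = f(L/D)·V²/2g = 0.01368·7371·0.2608 = 26.29 m
Minor: ΣK = 15.2; h_m = ΣK·V²/2g = 3.953 m
Total H_L = 26.29 + 3.953 = 30.25 m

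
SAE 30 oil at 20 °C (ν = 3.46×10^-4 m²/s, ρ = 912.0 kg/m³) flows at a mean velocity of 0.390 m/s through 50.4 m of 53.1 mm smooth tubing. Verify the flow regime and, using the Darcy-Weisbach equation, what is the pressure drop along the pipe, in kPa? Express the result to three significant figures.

Δp ≈ 70.4 kPa

Re = VD/ν = 0.390·0.05310/3.46×10^-4 = 59.9 → laminar (Re < 2300)
f = 64/Re = 1.069
h_f = f(L/D)V²/(2g) = 1.069·(50.4/0.05310)·0.390²/(2·9.81) = 7.868 m
Δp = ρg·h_f = 912.0·9.81·7.868 = 70.39 kPa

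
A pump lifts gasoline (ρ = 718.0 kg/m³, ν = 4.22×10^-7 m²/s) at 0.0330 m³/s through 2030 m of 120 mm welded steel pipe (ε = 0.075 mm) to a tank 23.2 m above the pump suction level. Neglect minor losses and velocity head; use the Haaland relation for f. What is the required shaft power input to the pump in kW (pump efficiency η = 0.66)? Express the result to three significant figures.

V = 4Q/(πD²) = 2.918 m/s; Re = 8.30×10^5; ε/D = 6.25×10^-4; f = 0.01805
h_f = f(L/D)V²/2g = 132.5 m
Total head H = z + h_f = 23.2 + 132.5 = 155.7 m
P_hyd = ρgQH = 718.0·9.81·0.0330·155.7 = 36.19 kW
P_shaft = P_hyd/η = 36.19/0.66 = 54.84 kW

P_shaft ≈ 54.8 kW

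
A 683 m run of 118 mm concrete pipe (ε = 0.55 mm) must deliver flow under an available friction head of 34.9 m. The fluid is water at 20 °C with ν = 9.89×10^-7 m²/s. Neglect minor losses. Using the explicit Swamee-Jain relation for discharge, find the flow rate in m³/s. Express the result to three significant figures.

Swamee-Jain (Type II): Q = -0.965·√(gD⁵h_f/L)·ln[ε/(3.7D) + √(3.17ν²L/(gD³h_f))]
√(gD⁵h_f/L) = √(9.81·0.118⁵·34.9/683) = 0.003386
ε/(3.7D) = 0.00126; √(3.17ν²L/(gD³h_f)) = 6.14×10^-5
Q = -0.965·0.003386·ln(0.001321) = 0.02166 m³/s
Check: V = 1.98 m/s, Re = 2.36×10^5, f = 0.03031, h_f = 35.1 m ≈ 34.9 m ✓

Q ≈ 0.0217 m³/s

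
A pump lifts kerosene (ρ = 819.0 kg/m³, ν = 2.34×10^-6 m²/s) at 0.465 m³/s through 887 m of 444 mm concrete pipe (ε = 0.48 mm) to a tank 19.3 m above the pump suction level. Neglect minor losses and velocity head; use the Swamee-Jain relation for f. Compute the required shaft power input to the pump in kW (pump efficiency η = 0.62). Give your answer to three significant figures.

V = 4Q/(πD²) = 3.003 m/s; Re = 5.70×10^5; ε/D = 0.00108; f = 0.02063
h_f = f(L/D)V²/2g = 18.94 m
Total head H = z + h_f = 19.3 + 18.94 = 38.24 m
P_hyd = ρgQH = 819.0·9.81·0.465·38.24 = 142.9 kW
P_shaft = P_hyd/η = 142.9/0.62 = 230.5 kW

P_shaft ≈ 230 kW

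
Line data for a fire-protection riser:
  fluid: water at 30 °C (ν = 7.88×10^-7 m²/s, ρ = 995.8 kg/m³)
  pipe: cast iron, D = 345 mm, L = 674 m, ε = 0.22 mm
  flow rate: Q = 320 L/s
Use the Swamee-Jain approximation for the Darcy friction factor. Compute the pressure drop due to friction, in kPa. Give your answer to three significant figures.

V = 4Q/(πD²) = 4·0.320/(π·0.345²) = 3.423 m/s
Re = VD/ν = 3.423·0.345/7.88×10^-7 = 1.50×10^6 → turbulent
ε/D = 0.22/345 = 6.38×10^-4
Swamee-Jain: f = 0.01801
h_f = f(L/D)V²/(2g) = 0.01801·(674/0.345)·3.423²/(2·9.81) = 21.02 m
Δp = ρg·h_f = 995.8·9.81·21.02 = 205.3 kPa

Δp ≈ 205 kPa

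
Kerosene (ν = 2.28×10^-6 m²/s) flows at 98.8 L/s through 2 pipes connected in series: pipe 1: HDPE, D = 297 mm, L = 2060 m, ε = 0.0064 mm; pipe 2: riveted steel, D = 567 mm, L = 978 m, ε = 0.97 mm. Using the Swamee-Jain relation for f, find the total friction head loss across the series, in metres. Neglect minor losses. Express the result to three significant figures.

H ≈ 11.8 m

Pipe 1: V = 1.426 m/s, Re = 1.86×10^5, ε/D = 2.15×10^-5, f = 0.01595, h_1 = f(L/D)V²/2g = 11.47 m
Pipe 2: V = 0.3913 m/s, Re = 9.73×10^4, ε/D = 0.00171, f = 0.02460, h_2 = f(L/D)V²/2g = 0.3311 m
Series → Q common, losses add: H = Σh = 11.80 m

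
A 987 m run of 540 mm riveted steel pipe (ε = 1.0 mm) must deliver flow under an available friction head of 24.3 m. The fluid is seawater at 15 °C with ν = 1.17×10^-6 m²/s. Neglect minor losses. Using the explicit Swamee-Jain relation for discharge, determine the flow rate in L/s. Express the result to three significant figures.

Q ≈ 770 L/s

Swamee-Jain (Type II): Q = -0.965·√(gD⁵h_f/L)·ln[ε/(3.7D) + √(3.17ν²L/(gD³h_f))]
√(gD⁵h_f/L) = √(9.81·0.540⁵·24.3/987) = 0.1053
ε/(3.7D) = 5.01×10^-4; √(3.17ν²L/(gD³h_f)) = 1.07×10^-5
Q = -0.965·0.1053·ln(5.112×10^-4) = 0.7702 m³/s
Check: V = 3.36 m/s, Re = 1.55×10^6, f = 0.02313, h_f = 24.4 m ≈ 24.3 m ✓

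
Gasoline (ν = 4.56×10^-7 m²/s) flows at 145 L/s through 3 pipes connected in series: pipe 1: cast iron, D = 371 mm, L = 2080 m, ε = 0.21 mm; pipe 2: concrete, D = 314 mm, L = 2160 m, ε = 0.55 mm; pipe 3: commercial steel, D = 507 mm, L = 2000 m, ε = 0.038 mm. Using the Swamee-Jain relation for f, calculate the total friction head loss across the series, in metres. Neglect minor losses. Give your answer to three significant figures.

Pipe 1: V = 1.341 m/s, Re = 1.09×10^6, ε/D = 5.66×10^-4, f = 0.01769, h_1 = f(L/D)V²/2g = 9.095 m
Pipe 2: V = 1.872 m/s, Re = 1.29×10^6, ε/D = 0.00175, f = 0.02284, h_2 = f(L/D)V²/2g = 28.08 m
Pipe 3: V = 0.7182 m/s, Re = 7.99×10^5, ε/D = 7.50×10^-5, f = 0.01342, h_3 = f(L/D)V²/2g = 1.392 m
Series → Q common, losses add: H = Σh = 38.56 m

H ≈ 38.6 m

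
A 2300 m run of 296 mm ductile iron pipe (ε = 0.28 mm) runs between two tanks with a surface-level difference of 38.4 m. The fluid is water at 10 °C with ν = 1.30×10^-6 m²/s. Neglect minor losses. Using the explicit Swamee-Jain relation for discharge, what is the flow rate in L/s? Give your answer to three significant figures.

Q ≈ 152 L/s

Swamee-Jain (Type II): Q = -0.965·√(gD⁵h_f/L)·ln[ε/(3.7D) + √(3.17ν²L/(gD³h_f))]
√(gD⁵h_f/L) = √(9.81·0.296⁵·38.4/2300) = 0.01929
ε/(3.7D) = 2.56×10^-4; √(3.17ν²L/(gD³h_f)) = 3.55×10^-5
Q = -0.965·0.01929·ln(2.912×10^-4) = 0.1516 m³/s
Check: V = 2.20 m/s, Re = 5.02×10^5, f = 0.02011, h_f = 38.6 m ≈ 38.4 m ✓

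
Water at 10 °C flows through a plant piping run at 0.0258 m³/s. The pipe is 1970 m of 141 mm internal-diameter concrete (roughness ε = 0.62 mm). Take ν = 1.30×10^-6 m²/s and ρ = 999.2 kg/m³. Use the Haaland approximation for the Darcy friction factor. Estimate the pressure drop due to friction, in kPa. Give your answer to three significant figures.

Δp ≈ 568 kPa

V = 4Q/(πD²) = 4·0.0258/(π·0.141²) = 1.652 m/s
Re = VD/ν = 1.652·0.141/1.30×10^-6 = 1.79×10^5 → turbulent
ε/D = 0.62/141 = 0.00440
Haaland: f = 0.02980
h_f = f(L/D)V²/(2g) = 0.02980·(1970/0.141)·1.652²/(2·9.81) = 57.94 m
Δp = ρg·h_f = 999.2·9.81·57.94 = 567.9 kPa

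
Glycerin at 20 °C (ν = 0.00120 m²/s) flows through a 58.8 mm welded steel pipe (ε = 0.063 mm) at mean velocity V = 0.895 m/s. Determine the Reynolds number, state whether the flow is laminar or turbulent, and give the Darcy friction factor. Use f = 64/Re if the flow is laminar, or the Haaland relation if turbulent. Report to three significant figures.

Re ≈ 43.9; laminar; f = 64/Re ≈ 1.46

Re = VD/ν = 0.8950·0.0588/0.00120 = 43.9
Re < 2300 → laminar → f = 64/Re = 1.459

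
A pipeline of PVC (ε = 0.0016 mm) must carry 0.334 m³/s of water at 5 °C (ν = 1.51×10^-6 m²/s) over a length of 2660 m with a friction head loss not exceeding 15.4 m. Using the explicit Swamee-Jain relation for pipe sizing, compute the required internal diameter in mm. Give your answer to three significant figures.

D ≈ 464 mm

Swamee-Jain (Type III): D = 0.66·[ε^1.25·(LQ²/(gh_f))^4.75 + ν·Q^9.4·(L/(gh_f))^5.2]^0.04
LQ²/(gh_f) = 1.964; L/(gh_f) = 17.61
Term 1 = ε^1.25·(…)^4.75 = 1.41×10^-6; Term 2 = ν·Q^9.4·(…)^5.2 = 1.51×10^-4
D = 0.66·(1.41×10^-6 + 1.51×10^-4)^0.04 = 0.4644 m = 464 mm
Check: V = 1.97 m/s, Re = 6.06×10^5, f = 0.01271, h_f = 14.4 m ≈ 15.4 m ✓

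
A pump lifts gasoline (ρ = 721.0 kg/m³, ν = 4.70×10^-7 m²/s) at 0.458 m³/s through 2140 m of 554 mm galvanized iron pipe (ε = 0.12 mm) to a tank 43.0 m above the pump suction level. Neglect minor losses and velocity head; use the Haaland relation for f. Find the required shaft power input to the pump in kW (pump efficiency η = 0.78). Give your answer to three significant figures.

P_shaft ≈ 221 kW

V = 4Q/(πD²) = 1.900 m/s; Re = 2.24×10^6; ε/D = 2.17×10^-4; f = 0.01436
h_f = f(L/D)V²/2g = 10.21 m
Total head H = z + h_f = 43.0 + 10.21 = 53.21 m
P_hyd = ρgQH = 721.0·9.81·0.458·53.21 = 172.4 kW
P_shaft = P_hyd/η = 172.4/0.78 = 221.0 kW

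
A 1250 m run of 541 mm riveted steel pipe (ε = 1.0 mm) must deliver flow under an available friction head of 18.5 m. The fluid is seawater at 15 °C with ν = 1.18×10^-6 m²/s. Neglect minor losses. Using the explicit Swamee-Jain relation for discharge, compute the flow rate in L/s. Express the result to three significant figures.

Swamee-Jain (Type II): Q = -0.965·√(gD⁵h_f/L)·ln[ε/(3.7D) + √(3.17ν²L/(gD³h_f))]
√(gD⁵h_f/L) = √(9.81·0.541⁵·18.5/1250) = 0.08203
ε/(3.7D) = 5.00×10^-4; √(3.17ν²L/(gD³h_f)) = 1.39×10^-5
Q = -0.965·0.08203·ln(5.134×10^-4) = 0.5996 m³/s
Check: V = 2.61 m/s, Re = 1.20×10^6, f = 0.02317, h_f = 18.6 m ≈ 18.5 m ✓

Q ≈ 600 L/s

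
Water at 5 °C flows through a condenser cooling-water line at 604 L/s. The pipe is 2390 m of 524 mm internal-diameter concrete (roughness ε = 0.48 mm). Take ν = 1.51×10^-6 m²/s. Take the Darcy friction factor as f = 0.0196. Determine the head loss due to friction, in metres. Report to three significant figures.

h_f ≈ 35.7 m

V = 4Q/(πD²) = 4·0.604/(π·0.524²) = 2.801 m/s
h_f = f(L/D)V²/(2g) = 0.01960·(2390/0.524)·2.801²/(2·9.81) = 35.74 m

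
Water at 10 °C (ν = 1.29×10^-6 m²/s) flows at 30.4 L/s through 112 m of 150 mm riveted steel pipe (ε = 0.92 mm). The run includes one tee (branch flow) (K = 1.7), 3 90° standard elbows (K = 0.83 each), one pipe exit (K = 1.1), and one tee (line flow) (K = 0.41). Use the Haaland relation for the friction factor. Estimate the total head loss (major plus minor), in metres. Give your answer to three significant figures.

H_L ≈ 4.55 m

V = 4Q/(πD²) = 1.720 m/s; V²/2g = 0.1508 m
Re = 2.00×10^5, ε/D = 0.00613 → f = 0.03278 (Haaland)
Major: h_f = f(L/D)·V²/2g = 0.03278·746.7·0.1508 = 3.692 m
Minor: ΣK = 5.70; h_m = ΣK·V²/2g = 0.8598 m
Total H_L = 3.692 + 0.8598 = 4.552 m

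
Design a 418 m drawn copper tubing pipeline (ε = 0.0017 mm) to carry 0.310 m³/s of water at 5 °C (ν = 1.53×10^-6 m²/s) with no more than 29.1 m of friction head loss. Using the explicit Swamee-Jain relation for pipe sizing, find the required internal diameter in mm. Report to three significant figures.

D ≈ 270 mm

Swamee-Jain (Type III): D = 0.66·[ε^1.25·(LQ²/(gh_f))^4.75 + ν·Q^9.4·(L/(gh_f))^5.2]^0.04
LQ²/(gh_f) = 0.1407; L/(gh_f) = 1.464
Term 1 = ε^1.25·(…)^4.75 = 5.53×10^-12; Term 2 = ν·Q^9.4·(…)^5.2 = 1.84×10^-10
D = 0.66·(5.53×10^-12 + 1.84×10^-10)^0.04 = 0.2696 m = 270 mm
Check: V = 5.43 m/s, Re = 9.57×10^5, f = 0.01185, h_f = 27.6 m ≈ 29.1 m ✓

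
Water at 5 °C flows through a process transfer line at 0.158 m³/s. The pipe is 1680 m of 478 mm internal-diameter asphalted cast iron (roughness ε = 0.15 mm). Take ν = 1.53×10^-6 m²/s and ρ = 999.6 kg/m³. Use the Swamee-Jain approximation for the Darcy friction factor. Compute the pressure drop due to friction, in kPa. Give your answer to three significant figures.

Δp ≈ 23.6 kPa

V = 4Q/(πD²) = 4·0.158/(π·0.478²) = 0.8805 m/s
Re = VD/ν = 0.8805·0.478/1.53×10^-6 = 2.75×10^5 → turbulent
ε/D = 0.15/478 = 3.14×10^-4
Swamee-Jain: f = 0.01730
h_f = f(L/D)V²/(2g) = 0.01730·(1680/0.478)·0.8805²/(2·9.81) = 2.402 m
Δp = ρg·h_f = 999.6·9.81·2.402 = 23.55 kPa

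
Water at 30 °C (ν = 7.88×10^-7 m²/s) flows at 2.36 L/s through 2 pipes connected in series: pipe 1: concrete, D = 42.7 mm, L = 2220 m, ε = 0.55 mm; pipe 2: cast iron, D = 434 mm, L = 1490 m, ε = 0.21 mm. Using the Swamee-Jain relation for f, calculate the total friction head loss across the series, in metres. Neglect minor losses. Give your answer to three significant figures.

Pipe 1: V = 1.648 m/s, Re = 8.93×10^4, ε/D = 0.0129, f = 0.04220, h_1 = f(L/D)V²/2g = 303.7 m
Pipe 2: V = 0.01595 m/s, Re = 8790, ε/D = 4.84×10^-4, f = 0.03290, h_2 = f(L/D)V²/2g = 0.001465 m
Series → Q common, losses add: H = Σh = 303.7 m

H ≈ 304 m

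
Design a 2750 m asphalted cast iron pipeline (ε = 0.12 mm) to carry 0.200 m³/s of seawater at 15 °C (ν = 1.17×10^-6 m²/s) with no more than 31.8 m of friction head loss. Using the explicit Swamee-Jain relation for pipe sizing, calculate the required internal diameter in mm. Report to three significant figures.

D ≈ 348 mm

Swamee-Jain (Type III): D = 0.66·[ε^1.25·(LQ²/(gh_f))^4.75 + ν·Q^9.4·(L/(gh_f))^5.2]^0.04
LQ²/(gh_f) = 0.3526; L/(gh_f) = 8.815
Term 1 = ε^1.25·(…)^4.75 = 8.88×10^-8; Term 2 = ν·Q^9.4·(…)^5.2 = 2.59×10^-8
D = 0.66·(8.88×10^-8 + 2.59×10^-8)^0.04 = 0.3483 m = 348 mm
Check: V = 2.10 m/s, Re = 6.25×10^5, f = 0.01650, h_f = 29.3 m ≈ 31.8 m ✓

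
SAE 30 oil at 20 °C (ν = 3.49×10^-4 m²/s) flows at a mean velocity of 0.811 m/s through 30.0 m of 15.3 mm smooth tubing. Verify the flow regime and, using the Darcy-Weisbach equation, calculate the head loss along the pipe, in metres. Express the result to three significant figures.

h_f ≈ 118 m

Re = VD/ν = 0.811·0.01530/3.49×10^-4 = 35.6 → laminar (Re < 2300)
f = 64/Re = 1.800
h_f = f(L/D)V²/(2g) = 1.800·(30.0/0.01530)·0.811²/(2·9.81) = 118.3 m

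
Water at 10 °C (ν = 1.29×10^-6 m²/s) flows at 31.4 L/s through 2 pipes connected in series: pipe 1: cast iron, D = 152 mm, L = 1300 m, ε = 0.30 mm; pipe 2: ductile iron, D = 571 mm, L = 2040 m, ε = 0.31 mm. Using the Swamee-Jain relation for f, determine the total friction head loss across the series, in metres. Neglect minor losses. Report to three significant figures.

Pipe 1: V = 1.730 m/s, Re = 2.04×10^5, ε/D = 0.00197, f = 0.02439, h_1 = f(L/D)V²/2g = 31.84 m
Pipe 2: V = 0.1226 m/s, Re = 5.43×10^4, ε/D = 5.43×10^-4, f = 0.02246, h_2 = f(L/D)V²/2g = 0.06151 m
Series → Q common, losses add: H = Σh = 31.90 m

H ≈ 31.9 m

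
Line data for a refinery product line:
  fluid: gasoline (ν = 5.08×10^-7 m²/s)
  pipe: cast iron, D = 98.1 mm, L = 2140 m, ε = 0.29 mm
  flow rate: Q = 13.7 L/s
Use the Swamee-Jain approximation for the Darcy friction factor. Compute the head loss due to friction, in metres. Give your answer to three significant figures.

h_f ≈ 97.1 m

V = 4Q/(πD²) = 4·0.0137/(π·0.0981²) = 1.813 m/s
Re = VD/ν = 1.813·0.0981/5.08×10^-7 = 3.50×10^5 → turbulent
ε/D = 0.29/98.1 = 0.00296
Swamee-Jain: f = 0.02658
h_f = f(L/D)V²/(2g) = 0.02658·(2140/0.0981)·1.813²/(2·9.81) = 97.11 m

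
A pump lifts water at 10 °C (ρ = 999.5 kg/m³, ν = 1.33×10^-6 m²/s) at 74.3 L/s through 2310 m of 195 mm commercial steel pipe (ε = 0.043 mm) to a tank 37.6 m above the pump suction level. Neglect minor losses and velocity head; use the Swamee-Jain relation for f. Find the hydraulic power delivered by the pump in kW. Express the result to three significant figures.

V = 4Q/(πD²) = 2.488 m/s; Re = 3.65×10^5; ε/D = 2.21×10^-4; f = 0.01615
h_f = f(L/D)V²/2g = 60.35 m
Total head H = z + h_f = 37.6 + 60.35 = 97.95 m
P_hyd = ρgQH = 999.5·9.81·0.0743·97.95 = 71.36 kW

P_hyd ≈ 71.4 kW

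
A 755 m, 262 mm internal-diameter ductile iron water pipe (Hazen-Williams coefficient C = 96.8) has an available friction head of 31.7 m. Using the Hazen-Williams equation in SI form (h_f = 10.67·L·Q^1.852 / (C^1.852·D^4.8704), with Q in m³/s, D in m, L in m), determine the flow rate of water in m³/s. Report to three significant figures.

Q ≈ 0.144 m³/s

Rearranging: Q = [h_f·C^1.852·D^4.8704 / (10.67·L)]^(1/1.852)
Q = [31.7·96.8^1.852·0.262^4.8704 / (10.67·755)]^0.540 = 0.1437 m³/s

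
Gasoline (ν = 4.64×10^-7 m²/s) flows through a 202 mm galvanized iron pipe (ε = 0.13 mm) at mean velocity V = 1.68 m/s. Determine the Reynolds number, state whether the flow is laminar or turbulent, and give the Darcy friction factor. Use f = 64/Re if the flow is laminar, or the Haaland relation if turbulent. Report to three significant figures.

Re = VD/ν = 1.680·0.202/4.64×10^-7 = 7.31×10^5
Re > 4000 → turbulent; ε/D = 6.44×10^-4
Haaland: f = 0.01822

Re ≈ 7.31×10^5; turbulent; f ≈ 0.0182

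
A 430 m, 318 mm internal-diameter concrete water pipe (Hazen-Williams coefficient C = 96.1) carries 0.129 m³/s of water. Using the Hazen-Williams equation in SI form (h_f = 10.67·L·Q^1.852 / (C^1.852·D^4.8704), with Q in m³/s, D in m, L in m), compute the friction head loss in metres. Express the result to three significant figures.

h_f ≈ 5.83 m

h_f = 10.67·430·0.129^1.852 / (96.1^1.852·0.318^4.8704) = 5.832 m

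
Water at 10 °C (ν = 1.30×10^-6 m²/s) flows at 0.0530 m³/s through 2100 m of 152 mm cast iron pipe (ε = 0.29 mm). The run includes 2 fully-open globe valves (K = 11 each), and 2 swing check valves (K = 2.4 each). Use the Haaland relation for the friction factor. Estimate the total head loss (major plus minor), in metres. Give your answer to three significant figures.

V = 4Q/(πD²) = 2.921 m/s; V²/2g = 0.4348 m
Re = 3.42×10^5, ε/D = 0.00191 → f = 0.02366 (Haaland)
Major: h_f = f(L/D)·V²/2g = 0.02366·13816·0.4348 = 142.1 m
Minor: ΣK = 26.8; h_m = ΣK·V²/2g = 11.65 m
Total H_L = 142.1 + 11.65 = 153.8 m

H_L ≈ 154 m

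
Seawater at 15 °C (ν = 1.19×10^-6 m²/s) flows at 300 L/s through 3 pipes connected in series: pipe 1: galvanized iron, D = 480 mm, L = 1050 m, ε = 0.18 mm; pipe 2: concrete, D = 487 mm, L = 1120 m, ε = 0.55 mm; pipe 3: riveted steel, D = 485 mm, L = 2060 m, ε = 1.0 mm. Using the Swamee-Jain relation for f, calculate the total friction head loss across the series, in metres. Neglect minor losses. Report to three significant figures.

Pipe 1: V = 1.658 m/s, Re = 6.69×10^5, ε/D = 3.75×10^-4, f = 0.01667, h_1 = f(L/D)V²/2g = 5.109 m
Pipe 2: V = 1.611 m/s, Re = 6.59×10^5, ε/D = 0.00113, f = 0.02076, h_2 = f(L/D)V²/2g = 6.311 m
Pipe 3: V = 1.624 m/s, Re = 6.62×10^5, ε/D = 0.00206, f = 0.02398, h_3 = f(L/D)V²/2g = 13.69 m
Series → Q common, losses add: H = Σh = 25.11 m

H ≈ 25.1 m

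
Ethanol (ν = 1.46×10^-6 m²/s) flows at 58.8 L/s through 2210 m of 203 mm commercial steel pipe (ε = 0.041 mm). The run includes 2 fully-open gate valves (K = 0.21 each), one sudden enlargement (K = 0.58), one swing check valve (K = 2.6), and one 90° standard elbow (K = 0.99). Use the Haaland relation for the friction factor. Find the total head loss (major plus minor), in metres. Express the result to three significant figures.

V = 4Q/(πD²) = 1.817 m/s; V²/2g = 0.1682 m
Re = 2.53×10^5, ε/D = 2.02×10^-4 → f = 0.01640 (Haaland)
Major: h_f = f(L/D)·V²/2g = 0.01640·10887·0.1682 = 30.03 m
Minor: ΣK = 4.59; h_m = ΣK·V²/2g = 0.7722 m
Total H_L = 30.03 + 0.7722 = 30.80 m

H_L ≈ 30.8 m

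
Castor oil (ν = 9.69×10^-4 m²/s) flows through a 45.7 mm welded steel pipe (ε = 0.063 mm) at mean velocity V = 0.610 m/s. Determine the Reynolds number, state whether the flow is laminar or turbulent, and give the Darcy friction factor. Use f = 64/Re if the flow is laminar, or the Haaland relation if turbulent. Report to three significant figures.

Re ≈ 28.8; laminar; f = 64/Re ≈ 2.22

Re = VD/ν = 0.6100·0.0457/9.69×10^-4 = 28.8
Re < 2300 → laminar → f = 64/Re = 2.225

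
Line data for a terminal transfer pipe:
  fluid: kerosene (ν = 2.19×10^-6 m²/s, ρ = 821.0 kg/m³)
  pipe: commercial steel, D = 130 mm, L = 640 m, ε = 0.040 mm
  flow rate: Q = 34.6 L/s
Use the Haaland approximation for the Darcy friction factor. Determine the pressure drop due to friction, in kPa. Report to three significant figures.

Δp ≈ 249 kPa

V = 4Q/(πD²) = 4·0.0346/(π·0.130²) = 2.607 m/s
Re = VD/ν = 2.607·0.130/2.19×10^-6 = 1.55×10^5 → turbulent
ε/D = 0.040/130 = 3.08×10^-4
Haaland: f = 0.01810
h_f = f(L/D)V²/(2g) = 0.01810·(640/0.130)·2.607²/(2·9.81) = 30.86 m
Δp = ρg·h_f = 821.0·9.81·30.86 = 248.5 kPa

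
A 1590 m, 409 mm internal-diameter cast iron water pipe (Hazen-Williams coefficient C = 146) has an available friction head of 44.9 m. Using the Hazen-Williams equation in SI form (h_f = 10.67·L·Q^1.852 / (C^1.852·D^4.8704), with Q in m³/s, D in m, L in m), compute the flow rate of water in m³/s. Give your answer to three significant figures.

Q ≈ 0.564 m³/s

Rearranging: Q = [h_f·C^1.852·D^4.8704 / (10.67·L)]^(1/1.852)
Q = [44.9·146^1.852·0.409^4.8704 / (10.67·1590)]^0.540 = 0.5644 m³/s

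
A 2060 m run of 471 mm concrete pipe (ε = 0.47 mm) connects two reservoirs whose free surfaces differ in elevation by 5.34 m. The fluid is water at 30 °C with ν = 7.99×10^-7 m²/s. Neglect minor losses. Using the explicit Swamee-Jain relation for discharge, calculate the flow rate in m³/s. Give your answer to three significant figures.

Q ≈ 0.190 m³/s

Swamee-Jain (Type II): Q = -0.965·√(gD⁵h_f/L)·ln[ε/(3.7D) + √(3.17ν²L/(gD³h_f))]
√(gD⁵h_f/L) = √(9.81·0.471⁵·5.34/2060) = 0.02428
ε/(3.7D) = 2.70×10^-4; √(3.17ν²L/(gD³h_f)) = 2.76×10^-5
Q = -0.965·0.02428·ln(2.973×10^-4) = 0.1903 m³/s
Check: V = 1.09 m/s, Re = 6.44×10^5, f = 0.02020, h_f = 5.37 m ≈ 5.34 m ✓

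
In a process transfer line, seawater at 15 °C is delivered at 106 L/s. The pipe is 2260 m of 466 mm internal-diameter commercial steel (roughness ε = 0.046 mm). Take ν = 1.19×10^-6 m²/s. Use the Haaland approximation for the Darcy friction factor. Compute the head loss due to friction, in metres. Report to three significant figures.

h_f ≈ 1.50 m

V = 4Q/(πD²) = 4·0.106/(π·0.466²) = 0.6215 m/s
Re = VD/ν = 0.6215·0.466/1.19×10^-6 = 2.43×10^5 → turbulent
ε/D = 0.046/466 = 9.87×10^-5
Haaland: f = 0.01569
h_f = f(L/D)V²/(2g) = 0.01569·(2260/0.466)·0.6215²/(2·9.81) = 1.498 m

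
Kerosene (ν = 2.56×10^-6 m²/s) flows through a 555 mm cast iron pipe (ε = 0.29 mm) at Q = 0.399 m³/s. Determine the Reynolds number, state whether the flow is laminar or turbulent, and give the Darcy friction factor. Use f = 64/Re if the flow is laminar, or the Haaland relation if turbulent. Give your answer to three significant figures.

V = 4Q/(πD²) = 1.649 m/s
Re = VD/ν = 1.649·0.555/2.56×10^-6 = 3.58×10^5
Re > 4000 → turbulent; ε/D = 5.23×10^-4
Haaland: f = 0.01801

Re ≈ 3.58×10^5; turbulent; f ≈ 0.0180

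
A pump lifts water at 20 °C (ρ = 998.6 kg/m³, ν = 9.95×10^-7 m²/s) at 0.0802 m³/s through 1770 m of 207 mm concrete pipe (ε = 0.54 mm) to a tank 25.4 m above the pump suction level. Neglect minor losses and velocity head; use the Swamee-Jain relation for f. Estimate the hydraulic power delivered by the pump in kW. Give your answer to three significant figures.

V = 4Q/(πD²) = 2.383 m/s; Re = 4.96×10^5; ε/D = 0.00261; f = 0.02558
h_f = f(L/D)V²/2g = 63.32 m
Total head H = z + h_f = 25.4 + 63.32 = 88.72 m
P_hyd = ρgQH = 998.6·9.81·0.0802·88.72 = 69.70 kW

P_hyd ≈ 69.7 kW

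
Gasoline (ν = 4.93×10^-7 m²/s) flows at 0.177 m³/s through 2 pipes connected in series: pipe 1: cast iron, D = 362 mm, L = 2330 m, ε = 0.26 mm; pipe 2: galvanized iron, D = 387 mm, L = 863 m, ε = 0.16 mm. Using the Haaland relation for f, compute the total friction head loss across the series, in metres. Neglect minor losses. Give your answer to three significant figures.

H ≈ 22.1 m

Pipe 1: V = 1.720 m/s, Re = 1.26×10^6, ε/D = 7.18×10^-4, f = 0.01845, h_1 = f(L/D)V²/2g = 17.90 m
Pipe 2: V = 1.505 m/s, Re = 1.18×10^6, ε/D = 4.13×10^-4, f = 0.01647, h_2 = f(L/D)V²/2g = 4.239 m
Series → Q common, losses add: H = Σh = 22.14 m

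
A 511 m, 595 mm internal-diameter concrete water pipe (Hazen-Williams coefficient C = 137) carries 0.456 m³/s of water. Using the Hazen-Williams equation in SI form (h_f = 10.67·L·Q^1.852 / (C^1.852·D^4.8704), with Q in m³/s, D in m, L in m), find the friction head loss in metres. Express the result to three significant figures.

h_f ≈ 1.76 m

h_f = 10.67·511·0.456^1.852 / (137^1.852·0.595^4.8704) = 1.762 m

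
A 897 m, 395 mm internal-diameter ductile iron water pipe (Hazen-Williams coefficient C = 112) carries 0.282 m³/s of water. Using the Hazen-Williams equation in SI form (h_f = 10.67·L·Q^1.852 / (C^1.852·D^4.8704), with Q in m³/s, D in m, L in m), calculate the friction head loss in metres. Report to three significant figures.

h_f = 10.67·897·0.282^1.852 / (112^1.852·0.395^4.8704) = 13.56 m

h_f ≈ 13.6 m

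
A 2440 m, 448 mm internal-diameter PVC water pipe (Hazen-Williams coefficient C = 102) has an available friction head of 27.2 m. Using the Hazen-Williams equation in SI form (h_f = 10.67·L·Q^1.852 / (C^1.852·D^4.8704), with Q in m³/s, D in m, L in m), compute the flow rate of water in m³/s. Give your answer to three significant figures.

Q ≈ 0.303 m³/s

Rearranging: Q = [h_f·C^1.852·D^4.8704 / (10.67·L)]^(1/1.852)
Q = [27.2·102^1.852·0.448^4.8704 / (10.67·2440)]^0.540 = 0.3033 m³/s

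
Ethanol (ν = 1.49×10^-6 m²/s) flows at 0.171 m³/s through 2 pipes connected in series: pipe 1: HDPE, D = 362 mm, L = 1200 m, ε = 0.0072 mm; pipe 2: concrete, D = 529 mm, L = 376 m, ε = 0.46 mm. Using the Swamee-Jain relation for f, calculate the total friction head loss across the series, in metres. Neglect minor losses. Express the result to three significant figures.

Pipe 1: V = 1.661 m/s, Re = 4.04×10^5, ε/D = 1.99×10^-5, f = 0.01388, h_1 = f(L/D)V²/2g = 6.475 m
Pipe 2: V = 0.7780 m/s, Re = 2.76×10^5, ε/D = 8.70×10^-4, f = 0.02027, h_2 = f(L/D)V²/2g = 0.4445 m
Series → Q common, losses add: H = Σh = 6.919 m

H ≈ 6.92 m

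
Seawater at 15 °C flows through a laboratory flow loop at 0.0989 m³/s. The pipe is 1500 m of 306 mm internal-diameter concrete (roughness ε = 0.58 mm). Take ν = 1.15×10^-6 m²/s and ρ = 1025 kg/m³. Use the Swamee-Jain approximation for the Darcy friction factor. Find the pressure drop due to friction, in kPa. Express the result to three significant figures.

Δp ≈ 108 kPa

V = 4Q/(πD²) = 4·0.0989/(π·0.306²) = 1.345 m/s
Re = VD/ν = 1.345·0.306/1.15×10^-6 = 3.58×10^5 → turbulent
ε/D = 0.58/306 = 0.00190
Swamee-Jain: f = 0.02375
h_f = f(L/D)V²/(2g) = 0.02375·(1500/0.306)·1.345²/(2·9.81) = 10.73 m
Δp = ρg·h_f = 1025·9.81·10.73 = 107.9 kPa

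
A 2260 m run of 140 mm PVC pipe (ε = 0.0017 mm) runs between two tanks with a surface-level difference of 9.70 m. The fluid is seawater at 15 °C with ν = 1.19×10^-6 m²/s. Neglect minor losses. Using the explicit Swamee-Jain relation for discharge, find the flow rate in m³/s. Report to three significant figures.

Swamee-Jain (Type II): Q = -0.965·√(gD⁵h_f/L)·ln[ε/(3.7D) + √(3.17ν²L/(gD³h_f))]
√(gD⁵h_f/L) = √(9.81·0.140⁵·9.70/2260) = 0.001505
ε/(3.7D) = 3.28×10^-6; √(3.17ν²L/(gD³h_f)) = 1.97×10^-4
Q = -0.965·0.001505·ln(2.004×10^-4) = 0.01237 m³/s
Check: V = 0.803 m/s, Re = 9.45×10^4, f = 0.01815, h_f = 9.63 m ≈ 9.70 m ✓

Q ≈ 0.0124 m³/s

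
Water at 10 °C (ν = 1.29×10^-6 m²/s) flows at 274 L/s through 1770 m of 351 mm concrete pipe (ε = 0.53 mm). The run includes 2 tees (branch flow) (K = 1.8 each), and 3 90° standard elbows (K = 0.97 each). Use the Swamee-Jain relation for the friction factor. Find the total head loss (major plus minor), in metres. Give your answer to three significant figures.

V = 4Q/(πD²) = 2.832 m/s; V²/2g = 0.4087 m
Re = 7.70×10^5, ε/D = 0.00151 → f = 0.02215 (Swamee-Jain)
Major: h_f = f(L/D)·V²/2g = 0.02215·5043·0.4087 = 45.65 m
Minor: ΣK = 6.51; h_m = ΣK·V²/2g = 2.661 m
Total H_L = 45.65 + 2.661 = 48.31 m

H_L ≈ 48.3 m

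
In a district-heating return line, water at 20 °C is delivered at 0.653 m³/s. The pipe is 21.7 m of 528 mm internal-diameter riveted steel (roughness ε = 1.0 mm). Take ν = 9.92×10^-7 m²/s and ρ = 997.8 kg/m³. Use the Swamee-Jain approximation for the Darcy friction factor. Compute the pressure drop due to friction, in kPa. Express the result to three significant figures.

V = 4Q/(πD²) = 4·0.653/(π·0.528²) = 2.982 m/s
Re = VD/ν = 2.982·0.528/9.92×10^-7 = 1.59×10^6 → turbulent
ε/D = 1.0/528 = 0.00189
Swamee-Jain: f = 0.02326
h_f = f(L/D)V²/(2g) = 0.02326·(21.7/0.528)·2.982²/(2·9.81) = 0.4334 m
Δp = ρg·h_f = 997.8·9.81·0.4334 = 4.242 kPa

Δp ≈ 4.24 kPa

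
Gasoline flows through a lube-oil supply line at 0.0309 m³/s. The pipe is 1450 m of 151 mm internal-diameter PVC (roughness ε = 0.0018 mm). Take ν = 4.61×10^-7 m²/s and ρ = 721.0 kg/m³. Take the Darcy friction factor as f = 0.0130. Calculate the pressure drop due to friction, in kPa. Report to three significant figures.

V = 4Q/(πD²) = 4·0.0309/(π·0.151²) = 1.725 m/s
h_f = f(L/D)V²/(2g) = 0.01300·(1450/0.151)·1.725²/(2·9.81) = 18.94 m
Δp = ρg·h_f = 721.0·9.81·18.94 = 134.0 kPa

Δp ≈ 134 kPa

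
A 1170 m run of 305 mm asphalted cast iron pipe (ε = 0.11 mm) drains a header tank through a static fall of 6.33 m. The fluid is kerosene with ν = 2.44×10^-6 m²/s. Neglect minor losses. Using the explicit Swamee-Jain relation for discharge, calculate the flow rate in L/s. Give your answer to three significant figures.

Swamee-Jain (Type II): Q = -0.965·√(gD⁵h_f/L)·ln[ε/(3.7D) + √(3.17ν²L/(gD³h_f))]
√(gD⁵h_f/L) = √(9.81·0.305⁵·6.33/1170) = 0.01184
ε/(3.7D) = 9.75×10^-5; √(3.17ν²L/(gD³h_f)) = 1.12×10^-4
Q = -0.965·0.01184·ln(2.094×10^-4) = 0.09675 m³/s
Check: V = 1.32 m/s, Re = 1.66×10^5, f = 0.01854, h_f = 6.36 m ≈ 6.33 m ✓

Q ≈ 96.8 L/s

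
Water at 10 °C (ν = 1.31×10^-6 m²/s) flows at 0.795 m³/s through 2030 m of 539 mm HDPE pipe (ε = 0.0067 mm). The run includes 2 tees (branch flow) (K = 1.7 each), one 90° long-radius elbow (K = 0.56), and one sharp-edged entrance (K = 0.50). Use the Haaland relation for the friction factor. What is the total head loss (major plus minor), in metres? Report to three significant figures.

V = 4Q/(πD²) = 3.484 m/s; V²/2g = 0.6187 m
Re = 1.43×10^6, ε/D = 1.24×10^-5 → f = 0.01121 (Haaland)
Major: h_f = f(L/D)·V²/2g = 0.01121·3766·0.6187 = 26.12 m
Minor: ΣK = 4.46; h_m = ΣK·V²/2g = 2.760 m
Total H_L = 26.12 + 2.760 = 28.88 m

H_L ≈ 28.9 m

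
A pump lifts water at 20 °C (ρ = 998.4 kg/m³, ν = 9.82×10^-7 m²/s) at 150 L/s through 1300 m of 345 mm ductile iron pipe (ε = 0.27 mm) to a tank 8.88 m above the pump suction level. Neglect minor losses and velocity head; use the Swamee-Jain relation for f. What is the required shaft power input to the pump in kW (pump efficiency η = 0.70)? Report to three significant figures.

V = 4Q/(πD²) = 1.605 m/s; Re = 5.64×10^5; ε/D = 7.83×10^-4; f = 0.01926
h_f = f(L/D)V²/2g = 9.526 m
Total head H = z + h_f = 8.88 + 9.526 = 18.41 m
P_hyd = ρgQH = 998.4·9.81·0.150·18.41 = 27.04 kW
P_shaft = P_hyd/η = 27.04/0.70 = 38.63 kW

P_shaft ≈ 38.6 kW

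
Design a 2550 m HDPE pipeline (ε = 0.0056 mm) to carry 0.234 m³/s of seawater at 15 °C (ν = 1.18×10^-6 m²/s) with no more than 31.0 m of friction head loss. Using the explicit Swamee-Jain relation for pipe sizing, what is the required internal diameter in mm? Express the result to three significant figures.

Swamee-Jain (Type III): D = 0.66·[ε^1.25·(LQ²/(gh_f))^4.75 + ν·Q^9.4·(L/(gh_f))^5.2]^0.04
LQ²/(gh_f) = 0.4591; L/(gh_f) = 8.385
Term 1 = ε^1.25·(…)^4.75 = 6.75×10^-9; Term 2 = ν·Q^9.4·(…)^5.2 = 8.81×10^-8
D = 0.66·(6.75×10^-9 + 8.81×10^-8)^0.04 = 0.3456 m = 346 mm
Check: V = 2.49 m/s, Re = 7.31×10^5, f = 0.01257, h_f = 29.4 m ≈ 31.0 m ✓

D ≈ 346 mm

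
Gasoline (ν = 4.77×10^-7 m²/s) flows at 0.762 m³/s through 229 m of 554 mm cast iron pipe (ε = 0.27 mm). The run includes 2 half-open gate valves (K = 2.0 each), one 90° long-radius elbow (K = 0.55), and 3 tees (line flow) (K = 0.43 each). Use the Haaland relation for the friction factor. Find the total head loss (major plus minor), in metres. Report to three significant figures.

H_L ≈ 6.50 m

V = 4Q/(πD²) = 3.161 m/s; V²/2g = 0.5093 m
Re = 3.67×10^6, ε/D = 4.87×10^-4 → f = 0.01676 (Haaland)
Major: h_f = f(L/D)·V²/2g = 0.01676·413.4·0.5093 = 3.529 m
Minor: ΣK = 5.84; h_m = ΣK·V²/2g = 2.974 m
Total H_L = 3.529 + 2.974 = 6.504 m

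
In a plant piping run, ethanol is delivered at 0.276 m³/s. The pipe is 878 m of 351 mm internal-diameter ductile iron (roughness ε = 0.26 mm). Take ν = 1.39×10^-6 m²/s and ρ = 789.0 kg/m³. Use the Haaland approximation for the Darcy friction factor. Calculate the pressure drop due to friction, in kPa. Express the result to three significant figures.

Δp ≈ 151 kPa

V = 4Q/(πD²) = 4·0.276/(π·0.351²) = 2.852 m/s
Re = VD/ν = 2.852·0.351/1.39×10^-6 = 7.20×10^5 → turbulent
ε/D = 0.26/351 = 7.41×10^-4
Haaland: f = 0.01877
h_f = f(L/D)V²/(2g) = 0.01877·(878/0.351)·2.852²/(2·9.81) = 19.47 m
Δp = ρg·h_f = 789.0·9.81·19.47 = 150.7 kPa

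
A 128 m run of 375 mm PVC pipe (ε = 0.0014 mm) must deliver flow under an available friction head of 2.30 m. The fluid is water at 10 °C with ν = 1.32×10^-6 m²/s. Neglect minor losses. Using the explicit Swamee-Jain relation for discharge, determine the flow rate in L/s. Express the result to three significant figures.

Swamee-Jain (Type II): Q = -0.965·√(gD⁵h_f/L)·ln[ε/(3.7D) + √(3.17ν²L/(gD³h_f))]
√(gD⁵h_f/L) = √(9.81·0.375⁵·2.30/128) = 0.03616
ε/(3.7D) = 1.01×10^-6; √(3.17ν²L/(gD³h_f)) = 2.44×10^-5
Q = -0.965·0.03616·ln(2.539×10^-5) = 0.3692 m³/s
Check: V = 3.34 m/s, Re = 9.50×10^5, f = 0.01180, h_f = 2.29 m ≈ 2.30 m ✓

Q ≈ 369 L/s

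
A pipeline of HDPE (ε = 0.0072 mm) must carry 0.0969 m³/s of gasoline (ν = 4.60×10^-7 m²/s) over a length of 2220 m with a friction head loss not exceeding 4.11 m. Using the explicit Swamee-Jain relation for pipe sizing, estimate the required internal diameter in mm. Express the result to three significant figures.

Swamee-Jain (Type III): D = 0.66·[ε^1.25·(LQ²/(gh_f))^4.75 + ν·Q^9.4·(L/(gh_f))^5.2]^0.04
LQ²/(gh_f) = 0.5170; L/(gh_f) = 55.06
Term 1 = ε^1.25·(…)^4.75 = 1.62×10^-8; Term 2 = ν·Q^9.4·(…)^5.2 = 1.54×10^-7
D = 0.66·(1.62×10^-8 + 1.54×10^-7)^0.04 = 0.3538 m = 354 mm
Check: V = 0.986 m/s, Re = 7.58×10^5, f = 0.01258, h_f = 3.91 m ≈ 4.11 m ✓

D ≈ 354 mm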